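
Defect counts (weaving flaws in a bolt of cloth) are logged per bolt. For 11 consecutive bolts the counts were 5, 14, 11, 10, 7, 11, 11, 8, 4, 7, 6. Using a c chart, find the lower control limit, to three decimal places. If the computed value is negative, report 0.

0.000

c̄ = (5 + 14 + 11 + 10 + 7 + 11 + 11 + 8 + 4 + 7 + 6) / 11 = 94 / 11 = 8.5455
LCL = c̄ − 3√c̄ = 8.5455 − 3 × 2.9233 = -0.2243 → 0 (cannot be negative)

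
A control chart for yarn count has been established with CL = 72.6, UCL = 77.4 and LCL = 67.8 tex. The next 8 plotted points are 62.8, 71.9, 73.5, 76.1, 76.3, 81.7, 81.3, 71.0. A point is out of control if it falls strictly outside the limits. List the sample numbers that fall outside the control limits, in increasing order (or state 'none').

Compare each point to [67.8, 77.4]: sample 1 = 62.8 < LCL; sample 6 = 81.7 > UCL; sample 7 = 81.3 > UCL.

1, 6, 7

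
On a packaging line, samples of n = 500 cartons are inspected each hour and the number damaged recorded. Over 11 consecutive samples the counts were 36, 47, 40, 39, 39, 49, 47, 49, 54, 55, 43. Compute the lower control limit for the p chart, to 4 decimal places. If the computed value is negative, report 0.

0.0520

p̄ = Σdᵢ / (k·n) = 498 / (11 × 500) = 0.09055
LCL = p̄ − 3·√(p̄(1−p̄)/n) = 0.09055 − 3 × 0.01283 = 0.05205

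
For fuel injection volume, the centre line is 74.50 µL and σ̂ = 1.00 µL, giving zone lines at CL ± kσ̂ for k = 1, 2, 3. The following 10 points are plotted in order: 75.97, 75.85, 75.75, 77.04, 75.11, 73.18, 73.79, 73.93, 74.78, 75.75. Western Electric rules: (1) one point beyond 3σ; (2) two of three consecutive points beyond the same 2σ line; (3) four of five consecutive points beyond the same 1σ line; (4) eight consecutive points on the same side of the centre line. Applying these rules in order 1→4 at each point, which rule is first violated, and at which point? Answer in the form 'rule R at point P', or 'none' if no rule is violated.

rule 3 at point 4

Zone of each point (C = within 1σ̂, B = 1σ̂–2σ̂, A = 2σ̂–3σ̂, * = beyond 3σ̂; sign = side of CL): 1:+B, 2:+B, 3:+B, 4:+A, 5:+C, 6:-B, 7:-C, 8:-C, 9:+C, 10:+B
Rule 3 (four of five consecutive points beyond the same 1σ limit) is satisfied at point 4.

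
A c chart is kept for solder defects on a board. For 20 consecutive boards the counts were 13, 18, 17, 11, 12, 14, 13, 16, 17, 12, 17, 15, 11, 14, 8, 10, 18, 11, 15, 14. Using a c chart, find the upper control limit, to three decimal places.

24.945

c̄ = (13 + 18 + 17 + 11 + 12 + 14 + 13 + 16 + 17 + 12 + 17 + 15 + 11 + 14 + 8 + 10 + 18 + 11 + 15 + 14) / 20 = 276 / 20 = 13.8000
UCL = c̄ + 3√c̄ = 13.8000 + 3 × √13.8000 = 13.8000 + 3 × 3.7148 = 24.9445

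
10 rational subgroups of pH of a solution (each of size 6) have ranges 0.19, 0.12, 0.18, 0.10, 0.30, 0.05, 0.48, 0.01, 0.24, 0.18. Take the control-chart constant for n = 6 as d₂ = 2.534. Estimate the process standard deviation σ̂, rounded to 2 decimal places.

R̄ = (0.19 + 0.12 + 0.18 + 0.10 + 0.30 + 0.05 + 0.48 + 0.01 + 0.24 + 0.18) / 10 = 0.1850
σ̂ = R̄ / d₂ = 0.1850 / 2.534 = 0.0730

0.07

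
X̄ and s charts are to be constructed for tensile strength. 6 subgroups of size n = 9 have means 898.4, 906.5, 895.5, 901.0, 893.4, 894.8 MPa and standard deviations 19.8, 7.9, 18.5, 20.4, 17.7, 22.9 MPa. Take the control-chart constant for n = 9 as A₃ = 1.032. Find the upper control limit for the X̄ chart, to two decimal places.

916.71

X̄̄ = (898.4 + 906.5 + 895.5 + 901.0 + 893.4 + 894.8) / 6 = 898.2667
s̄ = (19.8 + 7.9 + 18.5 + 20.4 + 17.7 + 22.9) / 6 = 17.8667
UCL = X̄̄ + A₃·s̄ = 898.2667 + 1.032 × 17.8667 = 916.7051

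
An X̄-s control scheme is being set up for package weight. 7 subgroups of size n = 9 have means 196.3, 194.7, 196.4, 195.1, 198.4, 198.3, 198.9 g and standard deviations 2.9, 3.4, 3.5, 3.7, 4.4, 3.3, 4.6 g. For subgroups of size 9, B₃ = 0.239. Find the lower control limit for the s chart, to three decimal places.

0.881

s̄ = (2.9 + 3.4 + 3.5 + 3.7 + 4.4 + 3.3 + 4.6) / 7 = 3.6857
LCL_s = B₃·s̄ = 0.239 × 3.6857 = 0.8809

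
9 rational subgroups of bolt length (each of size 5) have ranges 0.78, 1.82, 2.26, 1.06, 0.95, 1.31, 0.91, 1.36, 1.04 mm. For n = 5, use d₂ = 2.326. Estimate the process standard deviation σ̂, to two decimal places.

R̄ = (0.78 + 1.82 + 2.26 + 1.06 + 0.95 + 1.31 + 0.91 + 1.36 + 1.04) / 9 = 1.2767
σ̂ = R̄ / d₂ = 1.2767 / 2.326 = 0.5489

0.55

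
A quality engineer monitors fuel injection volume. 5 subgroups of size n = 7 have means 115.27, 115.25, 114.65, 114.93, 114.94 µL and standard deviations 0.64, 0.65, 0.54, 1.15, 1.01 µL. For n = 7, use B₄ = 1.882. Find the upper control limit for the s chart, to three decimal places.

s̄ = (0.64 + 0.65 + 0.54 + 1.15 + 1.01) / 5 = 0.7980
UCL_s = B₄·s̄ = 1.882 × 0.7980 = 1.5018

1.502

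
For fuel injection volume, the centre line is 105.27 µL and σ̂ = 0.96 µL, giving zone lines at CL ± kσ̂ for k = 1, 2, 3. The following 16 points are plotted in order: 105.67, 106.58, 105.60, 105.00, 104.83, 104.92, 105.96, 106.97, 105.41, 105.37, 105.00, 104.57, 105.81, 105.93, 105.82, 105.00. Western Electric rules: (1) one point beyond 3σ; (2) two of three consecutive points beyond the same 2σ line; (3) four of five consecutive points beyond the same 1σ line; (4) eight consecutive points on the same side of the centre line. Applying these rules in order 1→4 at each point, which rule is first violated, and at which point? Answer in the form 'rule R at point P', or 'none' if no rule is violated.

none

Zone of each point (C = within 1σ̂, B = 1σ̂–2σ̂, A = 2σ̂–3σ̂, * = beyond 3σ̂; sign = side of CL): 1:+C, 2:+B, 3:+C, 4:-C, 5:-C, 6:-C, 7:+C, 8:+B, 9:+C, 10:+C, 11:-C, 12:-C, 13:+C, 14:+C, 15:+C, 16:-C
No rule fires across all 16 points.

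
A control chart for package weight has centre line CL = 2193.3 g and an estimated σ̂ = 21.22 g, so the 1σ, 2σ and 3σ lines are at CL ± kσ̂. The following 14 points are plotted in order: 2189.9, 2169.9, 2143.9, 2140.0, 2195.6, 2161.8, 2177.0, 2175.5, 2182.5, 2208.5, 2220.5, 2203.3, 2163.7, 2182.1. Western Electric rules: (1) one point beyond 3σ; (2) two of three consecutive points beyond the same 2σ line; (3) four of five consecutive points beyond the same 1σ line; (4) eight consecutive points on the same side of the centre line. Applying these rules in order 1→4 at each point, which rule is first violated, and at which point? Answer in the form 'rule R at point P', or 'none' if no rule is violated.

Zone of each point (C = within 1σ̂, B = 1σ̂–2σ̂, A = 2σ̂–3σ̂, * = beyond 3σ̂; sign = side of CL): 1:-C, 2:-B, 3:-A, 4:-A, 5:+C, 6:-B, 7:-C, 8:-C, 9:-C, 10:+C, 11:+B, 12:+C, 13:-B, 14:-C
Rule 2 (two of three consecutive points beyond the same 2σ limit) is satisfied at point 4.

rule 2 at point 4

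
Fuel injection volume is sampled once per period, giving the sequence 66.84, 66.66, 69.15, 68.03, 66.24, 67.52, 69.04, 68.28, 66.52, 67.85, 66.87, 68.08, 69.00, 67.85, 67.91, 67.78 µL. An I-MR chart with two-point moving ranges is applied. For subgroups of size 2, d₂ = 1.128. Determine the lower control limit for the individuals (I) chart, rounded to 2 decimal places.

64.77

X̄ = (66.84 + 66.66 + 69.15 + 68.03 + 66.24 + 67.52 + 69.04 + 68.28 + 66.52 + 67.85 + 66.87 + 68.08 + 69.00 + 67.85 + 67.91 + 67.78) / 16 = 67.7262
Moving ranges: 0.18, 2.49, 1.12, 1.79, 1.28, 1.52, 0.76, 1.76, 1.33, 0.98, 1.21, 0.92, 1.15, 0.06, 0.13; M̄R̄ = 16.6800 / 15 = 1.1120
LCL = X̄ − 3·M̄R̄/d₂ = 67.7262 − 3 × 1.1120 / 1.128 = 64.7688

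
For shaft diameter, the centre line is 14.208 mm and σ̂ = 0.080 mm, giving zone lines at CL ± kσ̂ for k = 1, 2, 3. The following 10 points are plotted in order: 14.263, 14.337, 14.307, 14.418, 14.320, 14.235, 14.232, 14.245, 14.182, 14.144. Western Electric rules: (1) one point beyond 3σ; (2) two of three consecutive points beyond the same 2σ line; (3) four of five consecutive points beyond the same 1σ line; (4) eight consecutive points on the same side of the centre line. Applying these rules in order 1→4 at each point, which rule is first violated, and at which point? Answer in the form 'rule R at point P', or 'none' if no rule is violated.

rule 3 at point 5

Zone of each point (C = within 1σ̂, B = 1σ̂–2σ̂, A = 2σ̂–3σ̂, * = beyond 3σ̂; sign = side of CL): 1:+C, 2:+B, 3:+B, 4:+A, 5:+B, 6:+C, 7:+C, 8:+C, 9:-C, 10:-C
Rule 3 (four of five consecutive points beyond the same 1σ limit) is satisfied at point 5.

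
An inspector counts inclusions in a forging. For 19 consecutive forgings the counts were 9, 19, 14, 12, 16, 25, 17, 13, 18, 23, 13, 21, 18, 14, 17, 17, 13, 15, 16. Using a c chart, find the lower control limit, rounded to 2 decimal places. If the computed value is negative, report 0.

c̄ = (9 + 19 + 14 + 12 + 16 + 25 + 17 + 13 + 18 + 23 + 13 + 21 + 18 + 14 + 17 + 17 + 13 + 15 + 16) / 19 = 310 / 19 = 16.3158
LCL = c̄ − 3√c̄ = 16.3158 − 3 × 4.0393 = 4.1979

4.20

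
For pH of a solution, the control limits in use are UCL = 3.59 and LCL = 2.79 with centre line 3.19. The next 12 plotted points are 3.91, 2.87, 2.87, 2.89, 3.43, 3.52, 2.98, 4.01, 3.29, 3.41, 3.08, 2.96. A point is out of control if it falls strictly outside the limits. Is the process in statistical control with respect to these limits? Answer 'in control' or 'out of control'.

Compare each point to [2.79, 3.59]: sample 1 = 3.91 > UCL; sample 8 = 4.01 > UCL.

out of control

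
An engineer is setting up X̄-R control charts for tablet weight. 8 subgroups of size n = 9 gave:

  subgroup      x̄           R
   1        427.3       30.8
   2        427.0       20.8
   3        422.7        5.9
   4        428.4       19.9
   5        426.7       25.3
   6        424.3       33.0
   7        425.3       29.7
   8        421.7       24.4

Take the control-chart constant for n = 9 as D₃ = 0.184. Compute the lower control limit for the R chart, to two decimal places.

4.37

R̄ = (30.8 + 20.8 + 5.9 + 19.9 + 25.3 + 33.0 + 29.7 + 24.4) / 8 = 189.8000 / 8 = 23.7250
LCL_R = D₃·R̄ = 0.184 × 23.7250 = 4.3654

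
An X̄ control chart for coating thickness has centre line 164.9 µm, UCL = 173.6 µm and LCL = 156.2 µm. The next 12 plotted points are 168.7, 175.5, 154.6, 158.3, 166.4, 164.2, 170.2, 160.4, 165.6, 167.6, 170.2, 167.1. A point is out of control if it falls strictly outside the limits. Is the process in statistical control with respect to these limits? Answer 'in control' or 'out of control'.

out of control

Compare each point to [156.2, 173.6]: sample 2 = 175.5 > UCL; sample 3 = 154.6 < LCL.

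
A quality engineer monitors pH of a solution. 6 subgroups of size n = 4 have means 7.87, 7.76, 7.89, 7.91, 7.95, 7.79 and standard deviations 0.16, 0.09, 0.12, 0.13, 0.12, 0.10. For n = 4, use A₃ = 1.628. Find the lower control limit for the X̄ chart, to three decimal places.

X̄̄ = (7.87 + 7.76 + 7.89 + 7.91 + 7.95 + 7.79) / 6 = 7.8617
s̄ = (0.16 + 0.09 + 0.12 + 0.13 + 0.12 + 0.10) / 6 = 0.1200
LCL = X̄̄ − A₃·s̄ = 7.8617 − 1.628 × 0.1200 = 7.6663

7.666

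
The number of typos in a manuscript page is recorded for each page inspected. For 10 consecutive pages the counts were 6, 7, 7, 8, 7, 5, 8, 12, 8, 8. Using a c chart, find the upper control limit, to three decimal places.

c̄ = (6 + 7 + 7 + 8 + 7 + 5 + 8 + 12 + 8 + 8) / 10 = 76 / 10 = 7.6000
UCL = c̄ + 3√c̄ = 7.6000 + 3 × √7.6000 = 7.6000 + 3 × 2.7568 = 15.8704

15.870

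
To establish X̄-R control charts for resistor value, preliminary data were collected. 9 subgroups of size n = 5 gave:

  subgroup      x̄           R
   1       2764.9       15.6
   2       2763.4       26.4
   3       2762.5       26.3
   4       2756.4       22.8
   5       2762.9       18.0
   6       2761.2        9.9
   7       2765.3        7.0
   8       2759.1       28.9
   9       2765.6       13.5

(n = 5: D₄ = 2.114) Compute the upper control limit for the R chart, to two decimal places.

R̄ = (15.6 + 26.4 + 26.3 + 22.8 + 18.0 + 9.9 + 7.0 + 28.9 + 13.5) / 9 = 168.4000 / 9 = 18.7111
UCL_R = D₄·R̄ = 2.114 × 18.7111 = 39.5553

39.56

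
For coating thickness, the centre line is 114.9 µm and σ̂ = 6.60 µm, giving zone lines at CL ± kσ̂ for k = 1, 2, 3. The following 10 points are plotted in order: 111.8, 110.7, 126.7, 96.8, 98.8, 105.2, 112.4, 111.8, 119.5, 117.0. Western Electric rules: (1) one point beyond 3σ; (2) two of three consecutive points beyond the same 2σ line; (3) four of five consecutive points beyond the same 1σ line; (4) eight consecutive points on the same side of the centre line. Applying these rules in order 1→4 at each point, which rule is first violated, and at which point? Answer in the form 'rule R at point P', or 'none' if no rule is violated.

Zone of each point (C = within 1σ̂, B = 1σ̂–2σ̂, A = 2σ̂–3σ̂, * = beyond 3σ̂; sign = side of CL): 1:-C, 2:-C, 3:+B, 4:-A, 5:-A, 6:-B, 7:-C, 8:-C, 9:+C, 10:+C
Rule 2 (two of three consecutive points beyond the same 2σ limit) is satisfied at point 5.

rule 2 at point 5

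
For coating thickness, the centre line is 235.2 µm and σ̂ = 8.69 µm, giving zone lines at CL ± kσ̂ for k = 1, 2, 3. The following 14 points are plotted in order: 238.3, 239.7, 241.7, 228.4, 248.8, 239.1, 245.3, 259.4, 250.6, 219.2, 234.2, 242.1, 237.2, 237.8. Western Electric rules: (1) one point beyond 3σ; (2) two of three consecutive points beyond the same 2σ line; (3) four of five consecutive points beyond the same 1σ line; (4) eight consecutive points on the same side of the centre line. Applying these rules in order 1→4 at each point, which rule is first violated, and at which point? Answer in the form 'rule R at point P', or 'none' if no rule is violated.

Zone of each point (C = within 1σ̂, B = 1σ̂–2σ̂, A = 2σ̂–3σ̂, * = beyond 3σ̂; sign = side of CL): 1:+C, 2:+C, 3:+C, 4:-C, 5:+B, 6:+C, 7:+B, 8:+A, 9:+B, 10:-B, 11:-C, 12:+C, 13:+C, 14:+C
Rule 3 (four of five consecutive points beyond the same 1σ limit) is satisfied at point 9.

rule 3 at point 9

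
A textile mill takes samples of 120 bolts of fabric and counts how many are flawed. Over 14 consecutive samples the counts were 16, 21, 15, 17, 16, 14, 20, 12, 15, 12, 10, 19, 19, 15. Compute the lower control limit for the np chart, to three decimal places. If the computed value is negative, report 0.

4.678

p̄ = Σdᵢ / (k·n) = 221 / (14 × 120) = 0.13155
LCL = np̄ − 3·√(np̄(1−p̄)) = 15.7857 − 3 × 3.7026 = 4.6780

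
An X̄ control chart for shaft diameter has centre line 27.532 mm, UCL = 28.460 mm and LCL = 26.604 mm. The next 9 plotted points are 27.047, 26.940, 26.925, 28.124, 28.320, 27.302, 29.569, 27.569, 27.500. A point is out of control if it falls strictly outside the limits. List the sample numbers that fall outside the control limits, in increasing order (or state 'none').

7

Compare each point to [26.604, 28.460]: sample 7 = 29.569 > UCL.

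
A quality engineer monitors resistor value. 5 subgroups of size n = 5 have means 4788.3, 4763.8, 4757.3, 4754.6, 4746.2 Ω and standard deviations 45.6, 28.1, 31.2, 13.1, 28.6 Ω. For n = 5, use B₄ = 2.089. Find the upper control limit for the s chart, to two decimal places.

s̄ = (45.6 + 28.1 + 31.2 + 13.1 + 28.6) / 5 = 29.3200
UCL_s = B₄·s̄ = 2.089 × 29.3200 = 61.2495

61.25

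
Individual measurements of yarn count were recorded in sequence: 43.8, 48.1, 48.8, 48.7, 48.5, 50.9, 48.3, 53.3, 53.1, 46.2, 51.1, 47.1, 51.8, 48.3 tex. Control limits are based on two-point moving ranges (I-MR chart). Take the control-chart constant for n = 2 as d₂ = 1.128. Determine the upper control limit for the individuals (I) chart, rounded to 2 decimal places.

57.22

X̄ = (43.8 + 48.1 + 48.8 + 48.7 + 48.5 + 50.9 + 48.3 + 53.3 + 53.1 + 46.2 + 51.1 + 47.1 + 51.8 + 48.3) / 14 = 49.1429
Moving ranges: 4.3, 0.7, 0.1, 0.2, 2.4, 2.6, 5.0, 0.2, 6.9, 4.9, 4.0, 4.7, 3.5; M̄R̄ = 39.5000 / 13 = 3.0385
UCL = X̄ + 3·M̄R̄/d₂ = 49.1429 + 3 × 3.0385 / 1.128 = 57.2239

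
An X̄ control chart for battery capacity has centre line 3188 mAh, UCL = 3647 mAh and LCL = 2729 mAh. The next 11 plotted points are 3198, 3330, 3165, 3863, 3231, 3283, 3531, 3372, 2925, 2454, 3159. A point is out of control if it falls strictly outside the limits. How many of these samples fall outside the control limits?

2

Compare each point to [2729, 3647]: sample 4 = 3863 > UCL; sample 10 = 2454 < LCL.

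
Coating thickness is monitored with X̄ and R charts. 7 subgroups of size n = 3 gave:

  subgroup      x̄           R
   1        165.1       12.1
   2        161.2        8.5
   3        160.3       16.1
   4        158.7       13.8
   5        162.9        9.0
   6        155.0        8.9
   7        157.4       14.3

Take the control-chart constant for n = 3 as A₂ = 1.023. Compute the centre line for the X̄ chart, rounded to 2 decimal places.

160.09

X̄̄ = (165.1 + 161.2 + 160.3 + 158.7 + 162.9 + 155.0 + 157.4) / 7 = 1120.6000 / 7 = 160.0857
CL = X̄̄ = 160.0857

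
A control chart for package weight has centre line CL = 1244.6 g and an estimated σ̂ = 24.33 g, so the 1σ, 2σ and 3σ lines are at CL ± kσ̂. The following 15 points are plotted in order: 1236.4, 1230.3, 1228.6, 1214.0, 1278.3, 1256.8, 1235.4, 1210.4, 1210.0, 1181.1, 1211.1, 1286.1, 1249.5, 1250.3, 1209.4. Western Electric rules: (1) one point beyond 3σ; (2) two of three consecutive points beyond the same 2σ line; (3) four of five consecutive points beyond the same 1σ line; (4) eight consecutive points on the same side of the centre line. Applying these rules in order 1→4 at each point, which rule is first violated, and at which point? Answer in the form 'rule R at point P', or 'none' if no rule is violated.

Zone of each point (C = within 1σ̂, B = 1σ̂–2σ̂, A = 2σ̂–3σ̂, * = beyond 3σ̂; sign = side of CL): 1:-C, 2:-C, 3:-C, 4:-B, 5:+B, 6:+C, 7:-C, 8:-B, 9:-B, 10:-A, 11:-B, 12:+B, 13:+C, 14:+C, 15:-B
Rule 3 (four of five consecutive points beyond the same 1σ limit) is satisfied at point 11.

rule 3 at point 11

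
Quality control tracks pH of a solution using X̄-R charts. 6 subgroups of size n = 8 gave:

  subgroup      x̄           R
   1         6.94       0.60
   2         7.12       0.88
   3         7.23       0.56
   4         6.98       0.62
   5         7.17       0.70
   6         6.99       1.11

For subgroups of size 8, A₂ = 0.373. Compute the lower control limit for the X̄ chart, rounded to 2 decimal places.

X̄̄ = (6.94 + 7.12 + 7.23 + 6.98 + 7.17 + 6.99) / 6 = 42.4300 / 6 = 7.0717
R̄ = (0.60 + 0.88 + 0.56 + 0.62 + 0.70 + 1.11) / 6 = 4.4700 / 6 = 0.7450
LCL = X̄̄ − A₂·R̄ = 7.0717 − 0.373 × 0.7450 = 6.7938

6.79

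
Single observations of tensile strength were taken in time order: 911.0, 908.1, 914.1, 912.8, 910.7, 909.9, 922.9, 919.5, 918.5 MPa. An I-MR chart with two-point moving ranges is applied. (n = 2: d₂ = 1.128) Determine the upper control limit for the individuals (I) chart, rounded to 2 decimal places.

924.31

X̄ = (911.0 + 908.1 + 914.1 + 912.8 + 910.7 + 909.9 + 922.9 + 919.5 + 918.5) / 9 = 914.1667
Moving ranges: 2.9, 6.0, 1.3, 2.1, 0.8, 13.0, 3.4, 1.0; M̄R̄ = 30.5000 / 8 = 3.8125
UCL = X̄ + 3·M̄R̄/d₂ = 914.1667 + 3 × 3.8125 / 1.128 = 924.3063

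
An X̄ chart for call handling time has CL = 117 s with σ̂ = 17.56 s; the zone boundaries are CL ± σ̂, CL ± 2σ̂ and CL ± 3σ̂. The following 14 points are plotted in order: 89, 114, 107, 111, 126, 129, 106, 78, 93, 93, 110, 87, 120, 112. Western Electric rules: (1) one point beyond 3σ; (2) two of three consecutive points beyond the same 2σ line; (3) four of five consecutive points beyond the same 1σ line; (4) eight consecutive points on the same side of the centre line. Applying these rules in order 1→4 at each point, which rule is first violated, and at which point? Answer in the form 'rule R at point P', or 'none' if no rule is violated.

rule 3 at point 12

Zone of each point (C = within 1σ̂, B = 1σ̂–2σ̂, A = 2σ̂–3σ̂, * = beyond 3σ̂; sign = side of CL): 1:-B, 2:-C, 3:-C, 4:-C, 5:+C, 6:+C, 7:-C, 8:-A, 9:-B, 10:-B, 11:-C, 12:-B, 13:+C, 14:-C
Rule 3 (four of five consecutive points beyond the same 1σ limit) is satisfied at point 12.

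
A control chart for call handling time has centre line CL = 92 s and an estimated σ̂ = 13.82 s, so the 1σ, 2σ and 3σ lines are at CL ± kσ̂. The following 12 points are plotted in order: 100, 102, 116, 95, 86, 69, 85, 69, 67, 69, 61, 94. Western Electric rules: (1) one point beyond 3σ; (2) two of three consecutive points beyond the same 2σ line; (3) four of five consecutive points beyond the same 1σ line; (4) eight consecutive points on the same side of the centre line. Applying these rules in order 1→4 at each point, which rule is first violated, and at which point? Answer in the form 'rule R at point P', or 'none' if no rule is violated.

Zone of each point (C = within 1σ̂, B = 1σ̂–2σ̂, A = 2σ̂–3σ̂, * = beyond 3σ̂; sign = side of CL): 1:+C, 2:+C, 3:+B, 4:+C, 5:-C, 6:-B, 7:-C, 8:-B, 9:-B, 10:-B, 11:-A, 12:+C
Rule 3 (four of five consecutive points beyond the same 1σ limit) is satisfied at point 10.

rule 3 at point 10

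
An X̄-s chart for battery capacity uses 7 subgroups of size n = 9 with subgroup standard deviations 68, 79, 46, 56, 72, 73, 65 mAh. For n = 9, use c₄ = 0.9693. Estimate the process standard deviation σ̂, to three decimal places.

s̄ = (68 + 79 + 46 + 56 + 72 + 73 + 65) / 7 = 65.5714
σ̂ = s̄ / c₄ = 65.5714 / 0.9693 = 67.6482

67.648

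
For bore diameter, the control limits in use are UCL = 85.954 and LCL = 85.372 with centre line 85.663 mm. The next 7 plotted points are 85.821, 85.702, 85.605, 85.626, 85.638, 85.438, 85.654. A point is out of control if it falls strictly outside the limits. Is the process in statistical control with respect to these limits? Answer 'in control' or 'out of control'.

in control

All 7 points lie within [85.372, 85.954].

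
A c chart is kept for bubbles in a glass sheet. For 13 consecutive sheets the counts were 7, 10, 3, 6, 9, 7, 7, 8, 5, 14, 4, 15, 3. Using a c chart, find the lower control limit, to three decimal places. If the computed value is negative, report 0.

0.000

c̄ = (7 + 10 + 3 + 6 + 9 + 7 + 7 + 8 + 5 + 14 + 4 + 15 + 3) / 13 = 98 / 13 = 7.5385
LCL = c̄ − 3√c̄ = 7.5385 − 3 × 2.7456 = -0.6984 → 0 (cannot be negative)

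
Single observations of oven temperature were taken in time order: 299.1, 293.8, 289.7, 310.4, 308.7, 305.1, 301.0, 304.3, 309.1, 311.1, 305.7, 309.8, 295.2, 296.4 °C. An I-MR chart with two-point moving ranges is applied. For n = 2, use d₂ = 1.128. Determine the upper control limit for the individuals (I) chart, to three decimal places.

318.138

X̄ = (299.1 + 293.8 + 289.7 + 310.4 + 308.7 + 305.1 + 301.0 + 304.3 + 309.1 + 311.1 + 305.7 + 309.8 + 295.2 + 296.4) / 14 = 302.8143
Moving ranges: 5.3, 4.1, 20.7, 1.7, 3.6, 4.1, 3.3, 4.8, 2.0, 5.4, 4.1, 14.6, 1.2; M̄R̄ = 74.9000 / 13 = 5.7615
UCL = X̄ + 3·M̄R̄/d₂ = 302.8143 + 3 × 5.7615 / 1.128 = 318.1375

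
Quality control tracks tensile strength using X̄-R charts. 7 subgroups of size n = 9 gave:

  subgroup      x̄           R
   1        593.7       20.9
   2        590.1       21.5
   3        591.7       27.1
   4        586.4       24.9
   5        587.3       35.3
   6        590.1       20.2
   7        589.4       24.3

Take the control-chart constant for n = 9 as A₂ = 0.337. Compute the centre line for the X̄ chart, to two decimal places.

589.81

X̄̄ = (593.7 + 590.1 + 591.7 + 586.4 + 587.3 + 590.1 + 589.4) / 7 = 4128.7000 / 7 = 589.8143
CL = X̄̄ = 589.8143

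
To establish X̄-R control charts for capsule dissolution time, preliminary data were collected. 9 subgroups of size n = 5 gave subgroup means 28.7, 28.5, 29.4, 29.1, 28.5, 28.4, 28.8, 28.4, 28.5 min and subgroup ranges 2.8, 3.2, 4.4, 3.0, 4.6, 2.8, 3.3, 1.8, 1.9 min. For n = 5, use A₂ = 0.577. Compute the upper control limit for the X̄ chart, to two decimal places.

30.48

X̄̄ = (28.7 + 28.5 + 29.4 + 29.1 + 28.5 + 28.4 + 28.8 + 28.4 + 28.5) / 9 = 258.3000 / 9 = 28.7000
R̄ = (2.8 + 3.2 + 4.4 + 3.0 + 4.6 + 2.8 + 3.3 + 1.8 + 1.9) / 9 = 27.8000 / 9 = 3.0889
UCL = X̄̄ + A₂·R̄ = 28.7000 + 0.577 × 3.0889 = 30.4823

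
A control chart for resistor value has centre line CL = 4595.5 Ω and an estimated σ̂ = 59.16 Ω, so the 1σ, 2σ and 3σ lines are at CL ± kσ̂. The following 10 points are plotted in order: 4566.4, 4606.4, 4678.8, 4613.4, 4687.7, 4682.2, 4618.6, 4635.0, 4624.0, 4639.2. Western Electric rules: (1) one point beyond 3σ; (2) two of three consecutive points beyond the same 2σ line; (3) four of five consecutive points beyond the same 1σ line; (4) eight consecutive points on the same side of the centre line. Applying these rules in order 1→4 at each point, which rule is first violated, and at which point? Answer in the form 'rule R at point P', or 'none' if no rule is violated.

Zone of each point (C = within 1σ̂, B = 1σ̂–2σ̂, A = 2σ̂–3σ̂, * = beyond 3σ̂; sign = side of CL): 1:-C, 2:+C, 3:+B, 4:+C, 5:+B, 6:+B, 7:+C, 8:+C, 9:+C, 10:+C
Rule 4 (eight consecutive points on the same side of the centre line) is satisfied at point 9.

rule 4 at point 9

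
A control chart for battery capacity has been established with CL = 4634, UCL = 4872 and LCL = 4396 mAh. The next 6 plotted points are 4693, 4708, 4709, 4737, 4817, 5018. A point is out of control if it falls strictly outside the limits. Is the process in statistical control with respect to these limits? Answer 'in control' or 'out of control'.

out of control

Compare each point to [4396, 4872]: sample 6 = 5018 > UCL.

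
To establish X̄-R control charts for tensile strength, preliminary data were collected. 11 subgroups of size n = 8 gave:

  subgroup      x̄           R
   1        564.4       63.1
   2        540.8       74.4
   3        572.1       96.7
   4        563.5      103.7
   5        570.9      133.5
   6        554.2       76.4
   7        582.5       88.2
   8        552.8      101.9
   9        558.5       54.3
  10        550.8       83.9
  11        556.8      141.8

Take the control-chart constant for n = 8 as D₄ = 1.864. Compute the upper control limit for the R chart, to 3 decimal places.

R̄ = (63.1 + 74.4 + 96.7 + 103.7 + 133.5 + 76.4 + 88.2 + 101.9 + 54.3 + 83.9 + 141.8) / 11 = 1017.9000 / 11 = 92.5364
UCL_R = D₄·R̄ = 1.864 × 92.5364 = 172.4878

172.488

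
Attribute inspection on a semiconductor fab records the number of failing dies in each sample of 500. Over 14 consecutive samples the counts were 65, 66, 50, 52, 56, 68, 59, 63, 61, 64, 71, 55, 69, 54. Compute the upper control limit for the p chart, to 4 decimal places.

0.1657

p̄ = Σdᵢ / (k·n) = 853 / (14 × 500) = 0.12186
UCL = p̄ + 3·√(p̄(1−p̄)/n) = 0.12186 + 3 × √(0.12186×0.87814/500) = 0.12186 + 3 × 0.01463 = 0.16574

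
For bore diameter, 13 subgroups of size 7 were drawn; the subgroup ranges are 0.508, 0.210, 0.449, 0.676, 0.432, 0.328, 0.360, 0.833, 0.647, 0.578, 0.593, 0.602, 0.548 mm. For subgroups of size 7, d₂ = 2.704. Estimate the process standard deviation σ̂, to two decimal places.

0.19

R̄ = (0.508 + 0.210 + 0.449 + 0.676 + 0.432 + 0.328 + 0.360 + 0.833 + 0.647 + 0.578 + 0.593 + 0.602 + 0.548) / 13 = 0.5203
σ̂ = R̄ / d₂ = 0.5203 / 2.704 = 0.1924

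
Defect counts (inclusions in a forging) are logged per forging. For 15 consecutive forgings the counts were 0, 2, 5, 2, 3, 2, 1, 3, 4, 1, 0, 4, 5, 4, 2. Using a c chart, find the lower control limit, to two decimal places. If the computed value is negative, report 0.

0.00

c̄ = (0 + 2 + 5 + 2 + 3 + 2 + 1 + 3 + 4 + 1 + 0 + 4 + 5 + 4 + 2) / 15 = 38 / 15 = 2.5333
LCL = c̄ − 3√c̄ = 2.5333 − 3 × 1.5916 = -2.2416 → 0 (cannot be negative)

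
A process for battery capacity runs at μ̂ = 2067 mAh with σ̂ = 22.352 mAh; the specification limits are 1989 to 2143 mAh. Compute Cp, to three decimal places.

1.148

Cp = (USL − LSL) / (6σ̂) = (2143 − 1989) / (6 × 22.352) = 154.0000 / 134.1120 = 1.1483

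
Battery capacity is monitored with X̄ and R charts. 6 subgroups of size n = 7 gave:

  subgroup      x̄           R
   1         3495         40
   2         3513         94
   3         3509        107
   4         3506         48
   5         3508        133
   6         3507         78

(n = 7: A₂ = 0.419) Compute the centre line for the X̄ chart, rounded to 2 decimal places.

X̄̄ = (3495 + 3513 + 3509 + 3506 + 3508 + 3507) / 6 = 21038.0000 / 6 = 3506.3333
CL = X̄̄ = 3506.3333

3506.33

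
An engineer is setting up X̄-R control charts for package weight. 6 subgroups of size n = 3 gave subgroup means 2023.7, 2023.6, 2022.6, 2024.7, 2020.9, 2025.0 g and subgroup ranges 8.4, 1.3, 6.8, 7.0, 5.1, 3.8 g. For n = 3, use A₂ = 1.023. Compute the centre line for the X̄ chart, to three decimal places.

X̄̄ = (2023.7 + 2023.6 + 2022.6 + 2024.7 + 2020.9 + 2025.0) / 6 = 12140.5000 / 6 = 2023.4167
CL = X̄̄ = 2023.4167

2023.417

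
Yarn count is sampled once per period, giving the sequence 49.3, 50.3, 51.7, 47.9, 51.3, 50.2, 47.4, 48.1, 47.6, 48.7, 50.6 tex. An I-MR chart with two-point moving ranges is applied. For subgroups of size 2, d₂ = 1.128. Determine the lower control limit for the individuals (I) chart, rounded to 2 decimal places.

44.67

X̄ = (49.3 + 50.3 + 51.7 + 47.9 + 51.3 + 50.2 + 47.4 + 48.1 + 47.6 + 48.7 + 50.6) / 11 = 49.3727
Moving ranges: 1.0, 1.4, 3.8, 3.4, 1.1, 2.8, 0.7, 0.5, 1.1, 1.9; M̄R̄ = 17.7000 / 10 = 1.7700
LCL = X̄ − 3·M̄R̄/d₂ = 49.3727 − 3 × 1.7700 / 1.128 = 44.6653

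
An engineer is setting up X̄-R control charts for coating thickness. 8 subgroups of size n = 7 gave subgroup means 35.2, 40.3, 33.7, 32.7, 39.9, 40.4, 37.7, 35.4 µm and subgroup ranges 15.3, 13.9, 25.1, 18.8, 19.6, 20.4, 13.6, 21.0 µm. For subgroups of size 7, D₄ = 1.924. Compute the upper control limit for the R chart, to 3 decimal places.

35.522

R̄ = (15.3 + 13.9 + 25.1 + 18.8 + 19.6 + 20.4 + 13.6 + 21.0) / 8 = 147.7000 / 8 = 18.4625
UCL_R = D₄·R̄ = 1.924 × 18.4625 = 35.5218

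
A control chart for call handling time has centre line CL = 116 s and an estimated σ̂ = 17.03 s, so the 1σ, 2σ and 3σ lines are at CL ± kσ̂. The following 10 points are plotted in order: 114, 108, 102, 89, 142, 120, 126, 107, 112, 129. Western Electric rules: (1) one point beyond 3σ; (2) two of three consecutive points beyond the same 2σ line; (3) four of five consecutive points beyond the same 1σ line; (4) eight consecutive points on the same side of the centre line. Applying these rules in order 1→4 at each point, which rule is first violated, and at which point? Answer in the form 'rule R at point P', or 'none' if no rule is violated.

none

Zone of each point (C = within 1σ̂, B = 1σ̂–2σ̂, A = 2σ̂–3σ̂, * = beyond 3σ̂; sign = side of CL): 1:-C, 2:-C, 3:-C, 4:-B, 5:+B, 6:+C, 7:+C, 8:-C, 9:-C, 10:+C
No rule fires across all 10 points.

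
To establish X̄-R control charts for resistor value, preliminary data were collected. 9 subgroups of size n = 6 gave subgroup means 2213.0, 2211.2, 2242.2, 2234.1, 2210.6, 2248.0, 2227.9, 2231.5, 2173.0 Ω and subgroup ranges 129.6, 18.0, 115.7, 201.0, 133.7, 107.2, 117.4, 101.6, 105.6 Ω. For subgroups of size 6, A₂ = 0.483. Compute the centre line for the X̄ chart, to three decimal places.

X̄̄ = (2213.0 + 2211.2 + 2242.2 + 2234.1 + 2210.6 + 2248.0 + 2227.9 + 2231.5 + 2173.0) / 9 = 19991.5000 / 9 = 2221.2778
CL = X̄̄ = 2221.2778

2221.278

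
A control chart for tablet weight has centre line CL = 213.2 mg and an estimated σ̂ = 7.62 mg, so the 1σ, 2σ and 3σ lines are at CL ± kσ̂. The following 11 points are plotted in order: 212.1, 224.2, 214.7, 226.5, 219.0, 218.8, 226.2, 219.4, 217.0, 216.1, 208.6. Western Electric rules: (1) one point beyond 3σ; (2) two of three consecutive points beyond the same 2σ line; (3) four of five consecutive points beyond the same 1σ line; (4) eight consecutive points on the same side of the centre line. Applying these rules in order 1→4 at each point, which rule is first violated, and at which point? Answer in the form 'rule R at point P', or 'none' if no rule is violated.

rule 4 at point 9

Zone of each point (C = within 1σ̂, B = 1σ̂–2σ̂, A = 2σ̂–3σ̂, * = beyond 3σ̂; sign = side of CL): 1:-C, 2:+B, 3:+C, 4:+B, 5:+C, 6:+C, 7:+B, 8:+C, 9:+C, 10:+C, 11:-C
Rule 4 (eight consecutive points on the same side of the centre line) is satisfied at point 9.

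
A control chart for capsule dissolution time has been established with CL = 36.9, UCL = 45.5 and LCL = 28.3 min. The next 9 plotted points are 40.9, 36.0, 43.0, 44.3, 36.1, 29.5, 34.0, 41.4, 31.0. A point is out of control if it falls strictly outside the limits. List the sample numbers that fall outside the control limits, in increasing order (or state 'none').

All 9 points lie within [28.3, 45.5].

none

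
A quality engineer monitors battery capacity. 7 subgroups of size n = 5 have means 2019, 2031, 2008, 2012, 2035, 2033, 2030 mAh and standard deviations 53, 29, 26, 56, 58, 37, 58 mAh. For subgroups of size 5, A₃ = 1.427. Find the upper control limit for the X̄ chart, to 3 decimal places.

2088.623

X̄̄ = (2019 + 2031 + 2008 + 2012 + 2035 + 2033 + 2030) / 7 = 2024.0000
s̄ = (53 + 29 + 26 + 56 + 58 + 37 + 58) / 7 = 45.2857
UCL = X̄̄ + A₃·s̄ = 2024.0000 + 1.427 × 45.2857 = 2088.6227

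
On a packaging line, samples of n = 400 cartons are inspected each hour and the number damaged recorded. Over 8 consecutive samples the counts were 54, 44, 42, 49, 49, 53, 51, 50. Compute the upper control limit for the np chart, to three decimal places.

p̄ = Σdᵢ / (k·n) = 392 / (8 × 400) = 0.12250
UCL = np̄ + 3·√(np̄(1−p̄)) = 49.0000 + 3 × √(49.0000×0.87750) = 49.0000 + 3 × 6.5572 = 68.6717

68.672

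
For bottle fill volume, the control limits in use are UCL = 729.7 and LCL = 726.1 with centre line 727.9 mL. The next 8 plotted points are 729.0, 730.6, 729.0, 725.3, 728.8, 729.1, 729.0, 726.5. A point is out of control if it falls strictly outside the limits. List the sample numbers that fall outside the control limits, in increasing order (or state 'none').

Compare each point to [726.1, 729.7]: sample 2 = 730.6 > UCL; sample 4 = 725.3 < LCL.

2, 4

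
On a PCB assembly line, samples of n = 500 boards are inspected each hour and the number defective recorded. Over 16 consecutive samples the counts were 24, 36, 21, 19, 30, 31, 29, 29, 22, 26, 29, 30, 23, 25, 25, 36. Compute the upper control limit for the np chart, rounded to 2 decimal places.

42.40

p̄ = Σdᵢ / (k·n) = 435 / (16 × 500) = 0.05437
UCL = np̄ + 3·√(np̄(1−p̄)) = 27.1875 + 3 × √(27.1875×0.94563) = 27.1875 + 3 × 5.0704 = 42.3988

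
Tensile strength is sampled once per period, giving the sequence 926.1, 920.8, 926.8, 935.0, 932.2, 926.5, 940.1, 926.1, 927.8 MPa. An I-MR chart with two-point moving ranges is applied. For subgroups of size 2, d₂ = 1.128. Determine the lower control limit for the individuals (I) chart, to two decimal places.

910.00

X̄ = (926.1 + 920.8 + 926.8 + 935.0 + 932.2 + 926.5 + 940.1 + 926.1 + 927.8) / 9 = 929.0444
Moving ranges: 5.3, 6.0, 8.2, 2.8, 5.7, 13.6, 14.0, 1.7; M̄R̄ = 57.3000 / 8 = 7.1625
LCL = X̄ − 3·M̄R̄/d₂ = 929.0444 − 3 × 7.1625 / 1.128 = 909.9952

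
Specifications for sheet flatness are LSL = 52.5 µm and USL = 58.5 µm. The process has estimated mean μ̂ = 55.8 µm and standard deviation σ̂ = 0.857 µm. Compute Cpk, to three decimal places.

Cpu = (USL − μ̂) / (3σ̂) = (58.5 − 55.8) / (3 × 0.857) = 1.0502; Cpl = (μ̂ − LSL) / (3σ̂) = (55.8 − 52.5) / (3 × 0.857) = 1.2835; Cpk = min(Cpu, Cpl) = 1.0502

1.050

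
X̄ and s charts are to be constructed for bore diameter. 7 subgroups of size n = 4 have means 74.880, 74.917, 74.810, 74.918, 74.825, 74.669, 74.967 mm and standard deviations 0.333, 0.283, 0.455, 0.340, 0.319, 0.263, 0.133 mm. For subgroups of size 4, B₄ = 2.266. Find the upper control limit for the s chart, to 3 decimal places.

0.688

s̄ = (0.333 + 0.283 + 0.455 + 0.340 + 0.319 + 0.263 + 0.133) / 7 = 0.3037
UCL_s = B₄·s̄ = 2.266 × 0.3037 = 0.6882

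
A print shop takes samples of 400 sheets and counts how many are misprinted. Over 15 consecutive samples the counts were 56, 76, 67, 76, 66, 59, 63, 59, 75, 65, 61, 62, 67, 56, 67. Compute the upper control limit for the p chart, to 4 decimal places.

0.2178

p̄ = Σdᵢ / (k·n) = 975 / (15 × 400) = 0.16250
UCL = p̄ + 3·√(p̄(1−p̄)/n) = 0.16250 + 3 × √(0.16250×0.83750/400) = 0.16250 + 3 × 0.01845 = 0.21784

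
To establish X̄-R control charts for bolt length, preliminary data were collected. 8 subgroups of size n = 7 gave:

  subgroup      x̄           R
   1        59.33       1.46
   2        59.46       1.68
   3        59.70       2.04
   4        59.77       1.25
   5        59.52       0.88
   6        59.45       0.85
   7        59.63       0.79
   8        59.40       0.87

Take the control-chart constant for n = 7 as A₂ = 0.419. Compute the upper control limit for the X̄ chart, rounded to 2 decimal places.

X̄̄ = (59.33 + 59.46 + 59.70 + 59.77 + 59.52 + 59.45 + 59.63 + 59.40) / 8 = 476.2600 / 8 = 59.5325
R̄ = (1.46 + 1.68 + 2.04 + 1.25 + 0.88 + 0.85 + 0.79 + 0.87) / 8 = 9.8200 / 8 = 1.2275
UCL = X̄̄ + A₂·R̄ = 59.5325 + 0.419 × 1.2275 = 60.0468

60.05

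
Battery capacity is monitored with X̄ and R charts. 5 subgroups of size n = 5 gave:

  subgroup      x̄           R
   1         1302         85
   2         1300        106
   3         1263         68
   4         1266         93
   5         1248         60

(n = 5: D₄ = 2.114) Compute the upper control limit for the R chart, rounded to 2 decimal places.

R̄ = (85 + 106 + 68 + 93 + 60) / 5 = 412.0000 / 5 = 82.4000
UCL_R = D₄·R̄ = 2.114 × 82.4000 = 174.1936

174.19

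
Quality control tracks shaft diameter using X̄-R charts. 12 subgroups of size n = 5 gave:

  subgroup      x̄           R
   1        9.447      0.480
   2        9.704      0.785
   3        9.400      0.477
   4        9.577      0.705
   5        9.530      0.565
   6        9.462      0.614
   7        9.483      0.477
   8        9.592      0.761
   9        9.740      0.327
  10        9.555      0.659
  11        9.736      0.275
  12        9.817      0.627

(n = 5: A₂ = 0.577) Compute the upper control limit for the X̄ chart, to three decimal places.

9.912

X̄̄ = (9.447 + 9.704 + 9.400 + 9.577 + 9.530 + 9.462 + 9.483 + 9.592 + 9.740 + 9.555 + 9.736 + 9.817) / 12 = 115.0430 / 12 = 9.5869
R̄ = (0.480 + 0.785 + 0.477 + 0.705 + 0.565 + 0.614 + 0.477 + 0.761 + 0.327 + 0.659 + 0.275 + 0.627) / 12 = 6.7520 / 12 = 0.5627
UCL = X̄̄ + A₂·R̄ = 9.5869 + 0.577 × 0.5627 = 9.9116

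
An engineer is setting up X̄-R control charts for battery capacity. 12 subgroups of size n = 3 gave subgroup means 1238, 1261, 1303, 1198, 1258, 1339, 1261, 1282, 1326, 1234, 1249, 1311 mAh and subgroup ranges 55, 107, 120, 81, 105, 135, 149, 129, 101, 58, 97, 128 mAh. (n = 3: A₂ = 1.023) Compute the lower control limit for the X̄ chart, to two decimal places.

X̄̄ = (1238 + 1261 + 1303 + 1198 + 1258 + 1339 + 1261 + 1282 + 1326 + 1234 + 1249 + 1311) / 12 = 15260.0000 / 12 = 1271.6667
R̄ = (55 + 107 + 120 + 81 + 105 + 135 + 149 + 129 + 101 + 58 + 97 + 128) / 12 = 1265.0000 / 12 = 105.4167
LCL = X̄̄ − A₂·R̄ = 1271.6667 − 1.023 × 105.4167 = 1163.8254

1163.83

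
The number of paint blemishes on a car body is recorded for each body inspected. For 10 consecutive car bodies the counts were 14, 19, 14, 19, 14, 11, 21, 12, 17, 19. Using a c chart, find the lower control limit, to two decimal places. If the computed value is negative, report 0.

4.00

c̄ = (14 + 19 + 14 + 19 + 14 + 11 + 21 + 12 + 17 + 19) / 10 = 160 / 10 = 16.0000
LCL = c̄ − 3√c̄ = 16.0000 − 3 × 4.0000 = 4.0000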